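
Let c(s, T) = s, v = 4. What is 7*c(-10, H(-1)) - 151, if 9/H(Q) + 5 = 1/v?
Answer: -221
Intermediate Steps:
H(Q) = -36/19 (H(Q) = 9/(-5 + 1/4) = 9/(-5 + ¼) = 9/(-19/4) = 9*(-4/19) = -36/19)
7*c(-10, H(-1)) - 151 = 7*(-10) - 151 = -70 - 151 = -221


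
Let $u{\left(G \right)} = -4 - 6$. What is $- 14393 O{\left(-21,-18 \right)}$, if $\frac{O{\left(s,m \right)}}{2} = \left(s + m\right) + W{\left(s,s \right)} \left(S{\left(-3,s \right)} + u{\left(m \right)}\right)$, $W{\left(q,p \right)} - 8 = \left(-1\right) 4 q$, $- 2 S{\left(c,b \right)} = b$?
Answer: $-201502$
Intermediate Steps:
$S{\left(c,b \right)} = - \frac{b}{2}$
$u{\left(G \right)} = -10$ ($u{\left(G \right)} = -4 - 6 = -10$)
$W{\left(q,p \right)} = 8 - 4 q$ ($W{\left(q,p \right)} = 8 + \left(-1\right) 4 q = 8 - 4 q$)
$O{\left(s,m \right)} = 2 m + 2 s + 2 \left(-10 - \frac{s}{2}\right) \left(8 - 4 s\right)$ ($O{\left(s,m \right)} = 2 \left(\left(s + m\right) + \left(8 - 4 s\right) \left(- \frac{s}{2} - 10\right)\right) = 2 \left(\left(m + s\right) + \left(8 - 4 s\right) \left(-10 - \frac{s}{2}\right)\right) = 2 \left(\left(m + s\right) + \left(-10 - \frac{s}{2}\right) \left(8 - 4 s\right)\right) = 2 \left(m + s + \left(-10 - \frac{s}{2}\right) \left(8 - 4 s\right)\right) = 2 m + 2 s + 2 \left(-10 - \frac{s}{2}\right) \left(8 - 4 s\right)$)
$- 14393 O{\left(-21,-18 \right)} = - 14393 \left(-160 + 2 \left(-18\right) + 4 \left(-21\right)^{2} + 74 \left(-21\right)\right) = - 14393 \left(-160 - 36 + 4 \cdot 441 - 1554\right) = - 14393 \left(-160 - 36 + 1764 - 1554\right) = \left(-14393\right) 14 = -201502$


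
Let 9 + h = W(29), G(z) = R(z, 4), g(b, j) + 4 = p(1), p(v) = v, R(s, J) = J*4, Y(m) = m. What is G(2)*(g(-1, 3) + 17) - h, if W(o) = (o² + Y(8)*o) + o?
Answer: -869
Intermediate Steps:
R(s, J) = 4*J
g(b, j) = -3 (g(b, j) = -4 + 1 = -3)
G(z) = 16 (G(z) = 4*4 = 16)
W(o) = o² + 9*o (W(o) = (o² + 8*o) + o = o² + 9*o)
h = 1093 (h = -9 + 29*(9 + 29) = -9 + 29*38 = -9 + 1102 = 1093)
G(2)*(g(-1, 3) + 17) - h = 16*(-3 + 17) - 1*1093 = 16*14 - 1093 = 224 - 1093 = -869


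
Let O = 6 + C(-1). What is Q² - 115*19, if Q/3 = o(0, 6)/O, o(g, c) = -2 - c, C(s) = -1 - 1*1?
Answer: -2149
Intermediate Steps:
C(s) = -2 (C(s) = -1 - 1 = -2)
O = 4 (O = 6 - 2 = 4)
Q = -6 (Q = 3*((-2 - 1*6)/4) = 3*((-2 - 6)*(¼)) = 3*(-8*¼) = 3*(-2) = -6)
Q² - 115*19 = (-6)² - 115*19 = 36 - 2185 = -2149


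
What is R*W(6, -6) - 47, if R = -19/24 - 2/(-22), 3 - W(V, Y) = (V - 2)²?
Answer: -10003/264 ≈ -37.890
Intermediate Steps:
W(V, Y) = 3 - (-2 + V)² (W(V, Y) = 3 - (V - 2)² = 3 - (-2 + V)²)
R = -185/264 (R = -19*1/24 - 2*(-1/22) = -19/24 + 1/11 = -185/264 ≈ -0.70076)
R*W(6, -6) - 47 = -185*(3 - (-2 + 6)²)/264 - 47 = -185*(3 - 1*4²)/264 - 47 = -185*(3 - 1*16)/264 - 47 = -185*(3 - 16)/264 - 47 = -185/264*(-13) - 47 = 2405/264 - 47 = -10003/264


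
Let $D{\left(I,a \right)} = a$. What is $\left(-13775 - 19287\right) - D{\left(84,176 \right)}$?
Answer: $-33238$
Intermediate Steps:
$\left(-13775 - 19287\right) - D{\left(84,176 \right)} = \left(-13775 - 19287\right) - 176 = -33062 - 176 = -33238$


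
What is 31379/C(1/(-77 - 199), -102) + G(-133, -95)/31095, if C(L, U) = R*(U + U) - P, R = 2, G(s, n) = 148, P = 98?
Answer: -975655117/15734070 ≈ -62.009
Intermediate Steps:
C(L, U) = -98 + 4*U (C(L, U) = 2*(U + U) - 1*98 = 2*(2*U) - 98 = 4*U - 98 = -98 + 4*U)
31379/C(1/(-77 - 199), -102) + G(-133, -95)/31095 = 31379/(-98 + 4*(-102)) + 148/31095 = 31379/(-98 - 408) + 148*(1/31095) = 31379/(-506) + 148/31095 = 31379*(-1/506) + 148/31095 = -31379/506 + 148/31095 = -975655117/15734070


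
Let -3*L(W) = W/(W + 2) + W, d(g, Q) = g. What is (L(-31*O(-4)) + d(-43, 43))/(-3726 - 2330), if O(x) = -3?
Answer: 7061/575320 ≈ 0.012273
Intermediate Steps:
L(W) = -W/3 - W/(3*(2 + W)) (L(W) = -(W/(W + 2) + W)/3 = -(W/(2 + W) + W)/3 = -(W + W/(2 + W))/3 = -W/3 - W/(3*(2 + W)))
(L(-31*O(-4)) + d(-43, 43))/(-3726 - 2330) = (-(-31*(-3))*(3 - 31*(-3))/(6 + 3*(-31*(-3))) - 43)/(-3726 - 2330) = (-1*93*(3 + 93)/(6 + 3*93) - 43)/(-6056) = (-1*93*96/(6 + 279) - 43)*(-1/6056) = (-1*93*96/285 - 43)*(-1/6056) = (-1*93*1/285*96 - 43)*(-1/6056) = (-2976/95 - 43)*(-1/6056) = -7061/95*(-1/6056) = 7061/575320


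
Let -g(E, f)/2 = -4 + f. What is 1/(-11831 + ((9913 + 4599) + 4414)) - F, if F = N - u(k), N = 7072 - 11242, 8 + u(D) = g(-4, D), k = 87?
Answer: 28351621/7095 ≈ 3996.0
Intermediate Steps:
g(E, f) = 8 - 2*f (g(E, f) = -2*(-4 + f) = 8 - 2*f)
u(D) = -2*D (u(D) = -8 + (8 - 2*D) = -2*D)
N = -4170
F = -3996 (F = -4170 - (-2)*87 = -4170 - 1*(-174) = -4170 + 174 = -3996)
1/(-11831 + ((9913 + 4599) + 4414)) - F = 1/(-11831 + ((9913 + 4599) + 4414)) - 1*(-3996) = 1/(-11831 + (14512 + 4414)) + 3996 = 1/(-11831 + 18926) + 3996 = 1/7095 + 3996 = 28351621/7095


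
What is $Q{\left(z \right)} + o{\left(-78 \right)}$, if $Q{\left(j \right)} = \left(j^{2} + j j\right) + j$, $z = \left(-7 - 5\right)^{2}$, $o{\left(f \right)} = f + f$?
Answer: $41460$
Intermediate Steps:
$o{\left(f \right)} = 2 f$
$z = 144$ ($z = \left(-12\right)^{2} = 144$)
$Q{\left(j \right)} = j + 2 j^{2}$ ($Q{\left(j \right)} = \left(j^{2} + j^{2}\right) + j = 2 j^{2} + j = j + 2 j^{2}$)
$Q{\left(z \right)} + o{\left(-78 \right)} = 144 \left(1 + 2 \cdot 144\right) + 2 \left(-78\right) = 144 \left(1 + 288\right) - 156 = 144 \cdot 289 - 156 = 41616 - 156 = 41460$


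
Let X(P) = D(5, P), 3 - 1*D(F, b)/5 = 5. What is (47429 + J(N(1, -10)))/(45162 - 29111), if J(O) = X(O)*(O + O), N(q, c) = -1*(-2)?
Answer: 47389/16051 ≈ 2.9524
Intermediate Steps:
D(F, b) = -10 (D(F, b) = 15 - 5*5 = 15 - 25 = -10)
X(P) = -10
N(q, c) = 2
J(O) = -20*O (J(O) = -10*(O + O) = -20*O)
(47429 + J(N(1, -10)))/(45162 - 29111) = (47429 - 20*2)/(45162 - 29111) = (47429 - 40)/16051 = 47389*(1/16051) = 47389/16051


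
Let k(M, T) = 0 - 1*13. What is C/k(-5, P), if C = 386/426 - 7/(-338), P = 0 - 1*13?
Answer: -66725/935922 ≈ -0.071293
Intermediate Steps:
P = -13 (P = 0 - 13 = -13)
k(M, T) = -13 (k(M, T) = 0 - 13 = -13)
C = 66725/71994 (C = 386*(1/426) - 7*(-1/338) = 193/213 + 7/338 = 66725/71994 ≈ 0.92681)
C/k(-5, P) = (66725/71994)/(-13) = (66725/71994)*(-1/13) = -66725/935922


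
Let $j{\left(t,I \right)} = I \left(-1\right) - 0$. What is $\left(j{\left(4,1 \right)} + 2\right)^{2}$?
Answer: $1$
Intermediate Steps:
$j{\left(t,I \right)} = - I$ ($j{\left(t,I \right)} = - I + 0 = - I$)
$\left(j{\left(4,1 \right)} + 2\right)^{2} = \left(\left(-1\right) 1 + 2\right)^{2} = \left(-1 + 2\right)^{2} = 1^{2} = 1$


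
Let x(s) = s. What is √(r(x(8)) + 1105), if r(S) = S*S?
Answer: √1169 ≈ 34.191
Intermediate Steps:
r(S) = S²
√(r(x(8)) + 1105) = √(8² + 1105) = √(64 + 1105) = √1169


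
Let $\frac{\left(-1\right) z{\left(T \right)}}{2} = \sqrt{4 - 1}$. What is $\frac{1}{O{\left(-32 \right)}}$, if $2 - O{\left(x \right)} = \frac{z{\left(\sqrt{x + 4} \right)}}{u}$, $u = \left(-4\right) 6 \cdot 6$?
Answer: $\frac{3456}{6911} + \frac{24 \sqrt{3}}{6911} \approx 0.50609$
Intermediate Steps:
$z{\left(T \right)} = - 2 \sqrt{3}$ ($z{\left(T \right)} = - 2 \sqrt{4 - 1} = - 2 \sqrt{3}$)
$u = -144$ ($u = \left(-24\right) 6 = -144$)
$O{\left(x \right)} = 2 - \frac{\sqrt{3}}{72}$ ($O{\left(x \right)} = 2 - \frac{\left(-2\right) \sqrt{3}}{-144} = 2 - - 2 \sqrt{3} \left(- \frac{1}{144}\right) = 2 - \frac{\sqrt{3}}{72}$)
$\frac{1}{O{\left(-32 \right)}} = \frac{1}{2 - \frac{\sqrt{3}}{72}}$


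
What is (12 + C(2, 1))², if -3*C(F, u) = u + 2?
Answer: 121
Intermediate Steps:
C(F, u) = -⅔ - u/3 (C(F, u) = -(u + 2)/3 = -(2 + u)/3 = -⅔ - u/3)
(12 + C(2, 1))² = (12 + (-⅔ - ⅓*1))² = (12 + (-⅔ - ⅓))² = (12 - 1)² = 11² = 121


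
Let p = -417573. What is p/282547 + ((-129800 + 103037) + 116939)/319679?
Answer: -108010360795/90324342413 ≈ -1.1958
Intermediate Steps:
p/282547 + ((-129800 + 103037) + 116939)/319679 = -417573/282547 + ((-129800 + 103037) + 116939)/319679 = -417573*1/282547 + (-26763 + 116939)*(1/319679) = -417573/282547 + 90176*(1/319679) = -417573/282547 + 90176/319679 = -108010360795/90324342413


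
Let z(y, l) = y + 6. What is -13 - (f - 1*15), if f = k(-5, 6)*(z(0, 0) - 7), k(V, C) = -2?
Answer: 0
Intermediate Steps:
z(y, l) = 6 + y
f = 2 (f = -2*((6 + 0) - 7) = -2*(6 - 7) = -2*(-1) = 2)
-13 - (f - 1*15) = -13 - (2 - 1*15) = -13 - (2 - 15) = -13 - 1*(-13) = -13 + 13 = 0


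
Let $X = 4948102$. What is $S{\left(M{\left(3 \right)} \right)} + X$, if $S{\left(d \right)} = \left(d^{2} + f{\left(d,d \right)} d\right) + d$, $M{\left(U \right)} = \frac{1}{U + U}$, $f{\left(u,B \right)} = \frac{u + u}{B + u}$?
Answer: $\frac{178131685}{36} \approx 4.9481 \cdot 10^{6}$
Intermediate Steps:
$f{\left(u,B \right)} = \frac{2 u}{B + u}$
$M{\left(U \right)} = \frac{1}{2 U}$
$S{\left(d \right)} = d^{2} + 2 d$ ($S{\left(d \right)} = \left(d^{2} + \frac{2 d}{d + d} d\right) + d = \left(d^{2} + \frac{2 d}{2 d} d\right) + d = \left(d^{2} + 2 d \frac{1}{2 d} d\right) + d = \left(d^{2} + 1 d\right) + d = \left(d^{2} + d\right) + d = \left(d + d^{2}\right) + d = d^{2} + 2 d$)
$S{\left(M{\left(3 \right)} \right)} + X = \frac{1}{2 \cdot 3} \left(2 + \frac{1}{2 \cdot 3}\right) + 4948102 = \frac{1}{2} \cdot \frac{1}{3} \left(2 + \frac{1}{2} \cdot \frac{1}{3}\right) + 4948102 = \frac{2 + \frac{1}{6}}{6} + 4948102 = \frac{1}{6} \cdot \frac{13}{6} + 4948102 = \frac{13}{36} + 4948102 = \frac{178131685}{36}$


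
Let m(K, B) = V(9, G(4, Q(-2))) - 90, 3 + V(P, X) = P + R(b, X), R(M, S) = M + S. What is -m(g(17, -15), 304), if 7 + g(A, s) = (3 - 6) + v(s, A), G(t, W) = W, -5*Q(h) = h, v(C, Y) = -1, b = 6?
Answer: 388/5 ≈ 77.600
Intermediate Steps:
Q(h) = -h/5
g(A, s) = -11 (g(A, s) = -7 + ((3 - 6) - 1) = -7 + (-3 - 1) = -7 - 4 = -11)
V(P, X) = 3 + P + X (V(P, X) = -3 + (P + (6 + X)) = -3 + (6 + P + X) = 3 + P + X)
m(K, B) = -388/5 (m(K, B) = (3 + 9 - ⅕*(-2)) - 90 = (3 + 9 + ⅖) - 90 = 62/5 - 90 = -388/5)
-m(g(17, -15), 304) = -1*(-388/5) = 388/5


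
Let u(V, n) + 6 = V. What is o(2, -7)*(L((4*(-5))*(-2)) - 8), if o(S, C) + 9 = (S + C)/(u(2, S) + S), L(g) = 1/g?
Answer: 4147/80 ≈ 51.838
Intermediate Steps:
u(V, n) = -6 + V
o(S, C) = -9 + (C + S)/(-4 + S) (o(S, C) = -9 + (S + C)/((-6 + 2) + S) = -9 + (C + S)/(-4 + S))
o(2, -7)*(L((4*(-5))*(-2)) - 8) = ((36 - 7 - 8*2)/(-4 + 2))*(1/((4*(-5))*(-2)) - 8) = ((36 - 7 - 16)/(-2))*(1/(-20*(-2)) - 8) = (-½*13)*(1/40 - 8) = -13*(1/40 - 8)/2 = -13/2*(-319/40) = 4147/80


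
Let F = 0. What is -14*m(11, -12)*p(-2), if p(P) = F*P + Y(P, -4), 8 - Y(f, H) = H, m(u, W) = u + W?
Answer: 168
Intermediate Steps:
m(u, W) = W + u
Y(f, H) = 8 - H
p(P) = 12 (p(P) = 0*P + (8 - 1*(-4)) = 0 + (8 + 4) = 0 + 12 = 12)
-14*m(11, -12)*p(-2) = -14*(-12 + 11)*12 = -(-14)*12 = -14*(-12) = 168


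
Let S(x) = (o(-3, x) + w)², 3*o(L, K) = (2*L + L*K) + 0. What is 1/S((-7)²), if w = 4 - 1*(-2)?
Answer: 1/2025 ≈ 0.00049383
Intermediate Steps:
w = 6 (w = 4 + 2 = 6)
o(L, K) = 2*L/3 + K*L/3 (o(L, K) = ((2*L + L*K) + 0)/3 = ((2*L + K*L) + 0)/3 = (2*L + K*L)/3 = 2*L/3 + K*L/3)
S(x) = (4 - x)² (S(x) = ((⅓)*(-3)*(2 + x) + 6)² = ((-2 - x) + 6)² = (4 - x)²)
1/S((-7)²) = 1/((-4 + (-7)²)²) = 1/((-4 + 49)²) = 1/(45²) = 1/2025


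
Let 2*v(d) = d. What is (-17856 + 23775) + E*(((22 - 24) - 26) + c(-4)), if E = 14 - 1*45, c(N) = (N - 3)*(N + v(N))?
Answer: 5485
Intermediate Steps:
v(d) = d/2
c(N) = 3*N*(-3 + N)/2 (c(N) = (N - 3)*(N + N/2) = (-3 + N)*(3*N/2) = 3*N*(-3 + N)/2)
E = -31 (E = 14 - 45 = -31)
(-17856 + 23775) + E*(((22 - 24) - 26) + c(-4)) = (-17856 + 23775) - 31*(((22 - 24) - 26) + (3/2)*(-4)*(-3 - 4)) = 5919 - 31*((-2 - 26) + (3/2)*(-4)*(-7)) = 5919 - 31*(-28 + 42) = 5919 - 31*14 = 5919 - 434 = 5485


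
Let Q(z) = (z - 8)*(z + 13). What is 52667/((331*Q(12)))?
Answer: 52667/33100 ≈ 1.5911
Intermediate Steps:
Q(z) = (-8 + z)*(13 + z)
52667/((331*Q(12))) = 52667/((331*(-104 + 12² + 5*12))) = 52667/((331*(-104 + 144 + 60))) = 52667/((331*100)) = 52667/33100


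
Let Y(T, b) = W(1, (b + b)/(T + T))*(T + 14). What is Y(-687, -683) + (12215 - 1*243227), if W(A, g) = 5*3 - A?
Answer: -240434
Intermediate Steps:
W(A, g) = 15 - A
Y(T, b) = 196 + 14*T (Y(T, b) = (15 - 1*1)*(T + 14) = (15 - 1)*(14 + T) = 14*(14 + T) = 196 + 14*T)
Y(-687, -683) + (12215 - 1*243227) = (196 + 14*(-687)) + (12215 - 1*243227) = (196 - 9618) + (12215 - 243227) = -9422 - 231012 = -240434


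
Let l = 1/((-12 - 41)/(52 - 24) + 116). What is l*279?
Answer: 868/355 ≈ 2.4451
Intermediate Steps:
l = 28/3195 (l = 1/(-53/28 + 116) = 1/(3195/28) = 28/3195 ≈ 0.0087637)
l*279 = (28/3195)*279 = 868/355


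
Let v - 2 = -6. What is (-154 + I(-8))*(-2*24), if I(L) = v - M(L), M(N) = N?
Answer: 7200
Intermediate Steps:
v = -4 (v = 2 - 6 = -4)
I(L) = -4 - L
(-154 + I(-8))*(-2*24) = (-154 + (-4 - 1*(-8)))*(-2*24) = (-154 + (-4 + 8))*(-48) = (-154 + 4)*(-48) = -150*(-48) = 7200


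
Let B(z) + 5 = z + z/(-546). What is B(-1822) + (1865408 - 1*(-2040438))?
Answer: 1065798098/273 ≈ 3.9040e+6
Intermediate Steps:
B(z) = -5 + 545*z/546 (B(z) = -5 + (z + z/(-546)) = -5 + (z + z*(-1/546)) = -5 + (z - z/546) = -5 + 545*z/546)
B(-1822) + (1865408 - 1*(-2040438)) = (-5 + (545/546)*(-1822)) + (1865408 - 1*(-2040438)) = (-5 - 496495/273) + (1865408 + 2040438) = -497860/273 + 3905846 = 1065798098/273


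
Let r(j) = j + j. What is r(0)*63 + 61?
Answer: 61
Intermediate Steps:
r(j) = 2*j
r(0)*63 + 61 = (2*0)*63 + 61 = 0*63 + 61 = 0 + 61 = 61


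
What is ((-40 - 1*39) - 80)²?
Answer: 25281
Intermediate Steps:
((-40 - 1*39) - 80)² = ((-40 - 39) - 80)² = (-79 - 80)² = (-159)² = 25281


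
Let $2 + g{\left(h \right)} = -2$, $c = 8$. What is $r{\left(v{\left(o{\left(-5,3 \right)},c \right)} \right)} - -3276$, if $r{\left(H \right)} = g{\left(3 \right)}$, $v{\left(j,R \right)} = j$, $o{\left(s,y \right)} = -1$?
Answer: $3272$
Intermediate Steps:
$g{\left(h \right)} = -4$ ($g{\left(h \right)} = -2 - 2 = -4$)
$r{\left(H \right)} = -4$
$r{\left(v{\left(o{\left(-5,3 \right)},c \right)} \right)} - -3276 = -4 - -3276 = -4 + 3276 = 3272$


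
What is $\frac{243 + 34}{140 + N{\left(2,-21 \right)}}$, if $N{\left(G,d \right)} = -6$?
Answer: $\frac{277}{134} \approx 2.0672$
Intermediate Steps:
$\frac{243 + 34}{140 + N{\left(2,-21 \right)}} = \frac{243 + 34}{140 - 6} = \frac{277}{134}$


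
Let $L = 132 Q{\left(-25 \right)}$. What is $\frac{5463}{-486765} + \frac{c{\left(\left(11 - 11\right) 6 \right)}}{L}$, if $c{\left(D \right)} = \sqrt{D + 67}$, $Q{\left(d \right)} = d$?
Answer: $- \frac{607}{54085} - \frac{\sqrt{67}}{3300} \approx -0.013703$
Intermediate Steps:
$c{\left(D \right)} = \sqrt{67 + D}$
$L = -3300$ ($L = 132 \left(-25\right) = -3300$)
$\frac{5463}{-486765} + \frac{c{\left(\left(11 - 11\right) 6 \right)}}{L} = \frac{5463}{-486765} + \frac{\sqrt{67 + \left(11 - 11\right) 6}}{-3300} = 5463 \left(- \frac{1}{486765}\right) + \sqrt{67 + 0 \cdot 6} \left(- \frac{1}{3300}\right) = - \frac{607}{54085} + \sqrt{67 + 0} \left(- \frac{1}{3300}\right) = - \frac{607}{54085} + \sqrt{67} \left(- \frac{1}{3300}\right) = - \frac{607}{54085} - \frac{\sqrt{67}}{3300}$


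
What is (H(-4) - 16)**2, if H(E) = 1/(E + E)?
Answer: 16641/64 ≈ 260.02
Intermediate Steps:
H(E) = 1/(2*E)
(H(-4) - 16)**2 = ((1/2)/(-4) - 16)**2 = ((1/2)*(-1/4) - 16)**2 = (-1/8 - 16)**2 = (-129/8)**2 = 16641/64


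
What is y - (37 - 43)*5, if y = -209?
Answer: -179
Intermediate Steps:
y - (37 - 43)*5 = -209 - (37 - 43)*5 = -209 - (-6)*5 = -209 - 1*(-30) = -209 + 30 = -179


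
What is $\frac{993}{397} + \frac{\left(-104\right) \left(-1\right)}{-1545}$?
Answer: $\frac{1492897}{613365} \approx 2.4339$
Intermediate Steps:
$\frac{993}{397} + \frac{\left(-104\right) \left(-1\right)}{-1545} = 993 \cdot \frac{1}{397} + 104 \left(- \frac{1}{1545}\right) = \frac{993}{397} - \frac{104}{1545} = \frac{1492897}{613365}$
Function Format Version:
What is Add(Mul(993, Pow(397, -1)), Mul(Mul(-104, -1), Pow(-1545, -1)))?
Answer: Rational(1492897, 613365) ≈ 2.4339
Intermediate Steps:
Add(Mul(993, Pow(397, -1)), Mul(Mul(-104, -1), Pow(-1545, -1))) = Add(Mul(993, Rational(1, 397)), Mul(104, Rational(-1, 1545))) = Add(Rational(993, 397), Rational(-104, 1545)) = Rational(1492897, 613365)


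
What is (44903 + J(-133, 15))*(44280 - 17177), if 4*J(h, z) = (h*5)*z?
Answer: 4597671611/4 ≈ 1.1494e+9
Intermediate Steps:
J(h, z) = 5*h*z/4 (J(h, z) = ((h*5)*z)/4 = ((5*h)*z)/4 = (5*h*z)/4 = 5*h*z/4)
(44903 + J(-133, 15))*(44280 - 17177) = (44903 + (5/4)*(-133)*15)*(44280 - 17177) = (44903 - 9975/4)*27103 = (169637/4)*27103 = 4597671611/4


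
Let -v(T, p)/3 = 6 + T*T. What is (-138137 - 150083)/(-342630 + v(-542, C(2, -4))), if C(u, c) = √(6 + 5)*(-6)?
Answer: 14411/61197 ≈ 0.23549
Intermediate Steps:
C(u, c) = -6*√11 (C(u, c) = √11*(-6) = -6*√11)
v(T, p) = -18 - 3*T² (v(T, p) = -3*(6 + T*T) = -3*(6 + T²) = -18 - 3*T²)
(-138137 - 150083)/(-342630 + v(-542, C(2, -4))) = (-138137 - 150083)/(-342630 + (-18 - 3*(-542)²)) = -288220/(-342630 + (-18 - 3*293764)) = -288220/(-342630 + (-18 - 881292)) = -288220/(-342630 - 881310) = -288220/(-1223940) = -288220*(-1/1223940) = 14411/61197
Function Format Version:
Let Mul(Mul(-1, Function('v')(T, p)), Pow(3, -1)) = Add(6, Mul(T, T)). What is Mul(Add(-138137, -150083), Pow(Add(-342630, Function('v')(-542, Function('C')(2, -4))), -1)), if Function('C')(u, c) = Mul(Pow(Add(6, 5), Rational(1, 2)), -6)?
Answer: Rational(14411, 61197) ≈ 0.23549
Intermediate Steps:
Function('C')(u, c) = Mul(-6, Pow(11, Rational(1, 2))) (Function('C')(u, c) = Mul(Pow(11, Rational(1, 2)), -6) = Mul(-6, Pow(11, Rational(1, 2))))
Function('v')(T, p) = Add(-18, Mul(-3, Pow(T, 2))) (Function('v')(T, p) = Mul(-3, Add(6, Mul(T, T))) = Mul(-3, Add(6, Pow(T, 2))) = Add(-18, Mul(-3, Pow(T, 2))))
Mul(Add(-138137, -150083), Pow(Add(-342630, Function('v')(-542, Function('C')(2, -4))), -1)) = Mul(Add(-138137, -150083), Pow(Add(-342630, Add(-18, Mul(-3, Pow(-542, 2)))), -1)) = Mul(-288220, Pow(Add(-342630, Add(-18, Mul(-3, 293764))), -1)) = Mul(-288220, Pow(Add(-342630, Add(-18, -881292)), -1)) = Mul(-288220, Pow(Add(-342630, -881310), -1)) = Mul(-288220, Pow(-1223940, -1)) = Mul(-288220, Rational(-1, 1223940)) = Rational(14411, 61197)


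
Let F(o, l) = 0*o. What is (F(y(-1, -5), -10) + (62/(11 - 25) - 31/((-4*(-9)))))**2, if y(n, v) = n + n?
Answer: 1776889/63504 ≈ 27.981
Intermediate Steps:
y(n, v) = 2*n
F(o, l) = 0
(F(y(-1, -5), -10) + (62/(11 - 25) - 31/((-4*(-9)))))**2 = (0 + (62/(11 - 25) - 31/((-4*(-9)))))**2 = (0 + (62/(-14) - 31/36))**2 = (0 + (62*(-1/14) - 31*1/36))**2 = (0 + (-31/7 - 31/36))**2 = (0 - 1333/252)**2 = (-1333/252)**2 = 1776889/63504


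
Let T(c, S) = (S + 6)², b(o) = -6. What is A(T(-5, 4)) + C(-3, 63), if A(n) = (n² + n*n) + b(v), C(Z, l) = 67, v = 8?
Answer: 20061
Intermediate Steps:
T(c, S) = (6 + S)²
A(n) = -6 + 2*n² (A(n) = (n² + n*n) - 6 = (n² + n²) - 6 = 2*n² - 6 = -6 + 2*n²)
A(T(-5, 4)) + C(-3, 63) = (-6 + 2*((6 + 4)²)²) + 67 = (-6 + 2*(10²)²) + 67 = (-6 + 2*100²) + 67 = (-6 + 2*10000) + 67 = (-6 + 20000) + 67 = 19994 + 67 = 20061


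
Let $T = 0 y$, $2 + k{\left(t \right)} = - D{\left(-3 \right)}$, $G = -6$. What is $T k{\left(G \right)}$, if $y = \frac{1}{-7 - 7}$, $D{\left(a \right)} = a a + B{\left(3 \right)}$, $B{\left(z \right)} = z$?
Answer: $0$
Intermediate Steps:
$D{\left(a \right)} = 3 + a^{2}$ ($D{\left(a \right)} = a a + 3 = a^{2} + 3 = 3 + a^{2}$)
$k{\left(t \right)} = -14$ ($k{\left(t \right)} = -2 - \left(3 + \left(-3\right)^{2}\right) = -2 - \left(3 + 9\right) = -2 - 12 = -14$)
$y = - \frac{1}{14}$ ($y = \frac{1}{-14} = - \frac{1}{14} \approx -0.071429$)
$T = 0$ ($T = 0 \left(- \frac{1}{14}\right) = 0$)
$T k{\left(G \right)} = 0 \left(-14\right) = 0$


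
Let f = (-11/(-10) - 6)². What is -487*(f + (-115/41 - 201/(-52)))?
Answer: -325378823/26650 ≈ -12209.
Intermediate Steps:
f = 2401/100 (f = (-11*(-⅒) - 6)² = (11/10 - 6)² = (-49/10)² = 2401/100 ≈ 24.010)
-487*(f + (-115/41 - 201/(-52))) = -487*(2401/100 + (-115/41 - 201/(-52))) = -487*(2401/100 + (-115*1/41 - 201*(-1/52))) = -487*(2401/100 + (-115/41 + 201/52)) = -487*(2401/100 + 2261/2132) = -487*668129/26650 = -325378823/26650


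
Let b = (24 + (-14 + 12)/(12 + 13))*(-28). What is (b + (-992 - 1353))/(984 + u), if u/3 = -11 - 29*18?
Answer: 25123/5125 ≈ 4.9020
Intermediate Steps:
b = -16744/25 (b = (24 - 2/25)*(-28) = (598/25)*(-28) = -16744/25 ≈ -669.76)
u = -1599 (u = 3*(-11 - 29*18) = 3*(-11 - 522) = 3*(-533) = -1599)
(b + (-992 - 1353))/(984 + u) = (-16744/25 + (-992 - 1353))/(984 - 1599) = (-16744/25 - 2345)/(-615) = -75369/25*(-1/615) = 25123/5125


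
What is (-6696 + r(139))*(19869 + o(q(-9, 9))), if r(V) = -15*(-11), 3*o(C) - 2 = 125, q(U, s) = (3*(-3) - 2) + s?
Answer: -130040918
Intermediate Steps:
q(U, s) = -11 + s (q(U, s) = (-9 - 2) + s = -11 + s)
o(C) = 127/3 (o(C) = ⅔ + (⅓)*125 = ⅔ + 125/3 = 127/3)
r(V) = 165
(-6696 + r(139))*(19869 + o(q(-9, 9))) = (-6696 + 165)*(19869 + 127/3) = -6531*59734/3 = -130040918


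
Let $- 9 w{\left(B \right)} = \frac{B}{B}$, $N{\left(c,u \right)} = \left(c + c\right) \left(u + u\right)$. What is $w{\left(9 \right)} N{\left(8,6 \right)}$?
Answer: $- \frac{64}{3} \approx -21.333$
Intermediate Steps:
$N{\left(c,u \right)} = 4 c u$ ($N{\left(c,u \right)} = 2 c 2 u = 4 c u$)
$w{\left(B \right)} = - \frac{1}{9}$ ($w{\left(B \right)} = - \frac{B \frac{1}{B}}{9} = \left(- \frac{1}{9}\right) 1 = - \frac{1}{9}$)
$w{\left(9 \right)} N{\left(8,6 \right)} = - \frac{4 \cdot 8 \cdot 6}{9} = \left(- \frac{1}{9}\right) 192 = - \frac{64}{3}$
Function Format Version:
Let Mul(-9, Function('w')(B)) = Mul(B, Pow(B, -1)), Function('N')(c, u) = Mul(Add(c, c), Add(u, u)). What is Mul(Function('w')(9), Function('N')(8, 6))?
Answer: Rational(-64, 3) ≈ -21.333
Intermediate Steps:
Function('N')(c, u) = Mul(4, c, u) (Function('N')(c, u) = Mul(Mul(2, c), Mul(2, u)) = Mul(4, c, u))
Function('w')(B) = Rational(-1, 9) (Function('w')(B) = Mul(Rational(-1, 9), Mul(B, Pow(B, -1))) = Mul(Rational(-1, 9), 1) = Rational(-1, 9))
Mul(Function('w')(9), Function('N')(8, 6)) = Mul(Rational(-1, 9), Mul(4, 8, 6)) = Mul(Rational(-1, 9), 192) = Rational(-64, 3)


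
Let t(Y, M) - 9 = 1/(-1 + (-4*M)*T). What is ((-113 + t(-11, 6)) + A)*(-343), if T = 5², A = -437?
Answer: 111523706/601 ≈ 1.8556e+5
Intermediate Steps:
T = 25
t(Y, M) = 9 + 1/(-1 - 100*M) (t(Y, M) = 9 + 1/(-1 - 4*M*25) = 9 + 1/(-1 - 100*M))
((-113 + t(-11, 6)) + A)*(-343) = ((-113 + 4*(2 + 225*6)/(1 + 100*6)) - 437)*(-343) = ((-113 + 4*(2 + 1350)/(1 + 600)) - 437)*(-343) = ((-113 + 4*1352/601) - 437)*(-343) = ((-113 + 4*(1/601)*1352) - 437)*(-343) = ((-113 + 5408/601) - 437)*(-343) = (-62505/601 - 437)*(-343) = -325142/601*(-343) = 111523706/601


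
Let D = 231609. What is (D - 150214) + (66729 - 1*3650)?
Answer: 144474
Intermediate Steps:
(D - 150214) + (66729 - 1*3650) = (231609 - 150214) + (66729 - 1*3650) = 81395 + (66729 - 3650) = 81395 + 63079 = 144474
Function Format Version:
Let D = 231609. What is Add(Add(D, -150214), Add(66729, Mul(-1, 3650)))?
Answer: 144474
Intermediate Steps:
Add(Add(D, -150214), Add(66729, Mul(-1, 3650))) = Add(Add(231609, -150214), Add(66729, Mul(-1, 3650))) = Add(81395, Add(66729, -3650)) = Add(81395, 63079) = 144474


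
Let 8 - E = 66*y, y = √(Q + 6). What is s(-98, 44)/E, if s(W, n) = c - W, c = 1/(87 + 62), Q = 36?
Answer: -14603/3406289 - 481899*√42/13625156 ≈ -0.23350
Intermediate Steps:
y = √42 (y = √(36 + 6) = √42 ≈ 6.4807)
c = 1/149 ≈ 0.0067114
s(W, n) = 1/149 - W
E = 8 - 66*√42 ≈ -419.73
s(-98, 44)/E = (1/149 - 1*(-98))/(8 - 66*√42) = (1/149 + 98)/(8 - 66*√42) = 14603/(149*(8 - 66*√42))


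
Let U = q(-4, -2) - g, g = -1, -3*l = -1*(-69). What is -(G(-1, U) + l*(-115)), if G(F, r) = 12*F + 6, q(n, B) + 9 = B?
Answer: -2639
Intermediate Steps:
q(n, B) = -9 + B
l = -23 (l = -(-1)*(-69)/3 = -⅓*69 = -23)
U = -10 (U = (-9 - 2) - 1*(-1) = -11 + 1 = -10)
G(F, r) = 6 + 12*F
-(G(-1, U) + l*(-115)) = -((6 + 12*(-1)) - 23*(-115)) = -((6 - 12) + 2645) = -(-6 + 2645) = -1*2639 = -2639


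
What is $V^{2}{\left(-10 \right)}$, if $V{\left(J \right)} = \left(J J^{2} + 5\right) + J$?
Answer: $1010025$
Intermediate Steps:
$V{\left(J \right)} = 5 + J + J^{3}$ ($V{\left(J \right)} = \left(J^{3} + 5\right) + J = \left(5 + J^{3}\right) + J = 5 + J + J^{3}$)
$V^{2}{\left(-10 \right)} = \left(5 - 10 + \left(-10\right)^{3}\right)^{2} = \left(5 - 10 - 1000\right)^{2} = \left(-1005\right)^{2} = 1010025$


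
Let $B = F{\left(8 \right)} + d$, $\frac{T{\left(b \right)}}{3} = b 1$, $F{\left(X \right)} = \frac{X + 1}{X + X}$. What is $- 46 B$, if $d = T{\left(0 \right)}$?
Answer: $- \frac{207}{8} \approx -25.875$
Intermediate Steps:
$F{\left(X \right)} = \frac{1 + X}{2 X}$
$T{\left(b \right)} = 3 b$ ($T{\left(b \right)} = 3 b 1 = 3 b$)
$d = 0$ ($d = 3 \cdot 0 = 0$)
$B = \frac{9}{16}$ ($B = \frac{1 + 8}{2 \cdot 8} + 0 = \frac{1}{2} \cdot \frac{1}{8} \cdot 9 + 0 = \frac{9}{16} + 0 = \frac{9}{16} \approx 0.5625$)
$- 46 B = \left(-46\right) \frac{9}{16} = - \frac{207}{8}$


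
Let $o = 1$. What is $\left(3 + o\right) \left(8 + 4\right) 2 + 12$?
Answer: $108$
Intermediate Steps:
$\left(3 + o\right) \left(8 + 4\right) 2 + 12 = \left(3 + 1\right) \left(8 + 4\right) 2 + 12 = 4 \cdot 12 \cdot 2 + 12 = 48 \cdot 2 + 12 = 96 + 12 = 108$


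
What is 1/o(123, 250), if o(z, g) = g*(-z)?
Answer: -1/30750 ≈ -3.2520e-5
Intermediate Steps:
o(z, g) = -g*z
1/o(123, 250) = 1/(-1*250*123) = 1/(-30750) = -1/30750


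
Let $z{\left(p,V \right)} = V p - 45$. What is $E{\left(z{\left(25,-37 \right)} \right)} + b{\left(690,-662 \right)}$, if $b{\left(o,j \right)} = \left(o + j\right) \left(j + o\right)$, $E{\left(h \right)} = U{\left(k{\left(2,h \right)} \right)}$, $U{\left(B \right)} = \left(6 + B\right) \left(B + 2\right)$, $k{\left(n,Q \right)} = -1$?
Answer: $789$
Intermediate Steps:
$U{\left(B \right)} = \left(2 + B\right) \left(6 + B\right)$ ($U{\left(B \right)} = \left(6 + B\right) \left(2 + B\right) = \left(2 + B\right) \left(6 + B\right)$)
$z{\left(p,V \right)} = -45 + V p$
$E{\left(h \right)} = 5$ ($E{\left(h \right)} = 12 + \left(-1\right)^{2} + 8 \left(-1\right) = 12 + 1 - 8 = 5$)
$b{\left(o,j \right)} = \left(j + o\right)^{2}$ ($b{\left(o,j \right)} = \left(j + o\right) \left(j + o\right) = \left(j + o\right)^{2}$)
$E{\left(z{\left(25,-37 \right)} \right)} + b{\left(690,-662 \right)} = 5 + \left(-662 + 690\right)^{2} = 5 + 28^{2} = 5 + 784 = 789$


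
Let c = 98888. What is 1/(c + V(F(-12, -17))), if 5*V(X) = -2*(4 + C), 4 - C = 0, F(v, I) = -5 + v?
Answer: 5/494424 ≈ 1.0113e-5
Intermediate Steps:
C = 4 (C = 4 - 1*0 = 4 + 0 = 4)
V(X) = -16/5 (V(X) = (-2*(4 + 4))/5 = (-2*8)/5 = (⅕)*(-16) = -16/5)
1/(c + V(F(-12, -17))) = 1/(98888 - 16/5) = 1/(494424/5) = 5/494424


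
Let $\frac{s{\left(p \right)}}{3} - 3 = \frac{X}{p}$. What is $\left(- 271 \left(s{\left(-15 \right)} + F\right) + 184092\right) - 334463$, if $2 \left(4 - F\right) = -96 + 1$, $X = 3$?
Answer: $- \frac{1666039}{10} \approx -1.666 \cdot 10^{5}$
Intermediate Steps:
$F = \frac{103}{2}$ ($F = 4 - \frac{-96 + 1}{2} = 4 - - \frac{95}{2} = 4 + \frac{95}{2} = \frac{103}{2} \approx 51.5$)
$s{\left(p \right)} = 9 + \frac{9}{p}$ ($s{\left(p \right)} = 9 + 3 \frac{3}{p} = 9 + \frac{9}{p}$)
$\left(- 271 \left(s{\left(-15 \right)} + F\right) + 184092\right) - 334463 = \left(- 271 \left(\left(9 + \frac{9}{-15}\right) + \frac{103}{2}\right) + 184092\right) - 334463 = \left(- 271 \left(\left(9 + 9 \left(- \frac{1}{15}\right)\right) + \frac{103}{2}\right) + 184092\right) - 334463 = \left(- 271 \left(\left(9 - \frac{3}{5}\right) + \frac{103}{2}\right) + 184092\right) - 334463 = \left(- 271 \left(\frac{42}{5} + \frac{103}{2}\right) + 184092\right) - 334463 = \left(\left(-271\right) \frac{599}{10} + 184092\right) - 334463 = \left(- \frac{162329}{10} + 184092\right) - 334463 = \frac{1678591}{10} - 334463 = - \frac{1666039}{10}$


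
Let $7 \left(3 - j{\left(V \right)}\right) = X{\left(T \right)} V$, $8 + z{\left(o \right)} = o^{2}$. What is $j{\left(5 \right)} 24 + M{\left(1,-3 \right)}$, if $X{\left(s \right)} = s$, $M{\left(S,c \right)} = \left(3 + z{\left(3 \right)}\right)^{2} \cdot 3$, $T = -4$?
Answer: $\frac{1320}{7} \approx 188.57$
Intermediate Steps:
$z{\left(o \right)} = -8 + o^{2}$
$M{\left(S,c \right)} = 48$ ($M{\left(S,c \right)} = \left(3 - \left(8 - 3^{2}\right)\right)^{2} \cdot 3 = \left(3 + \left(-8 + 9\right)\right)^{2} \cdot 3 = \left(3 + 1\right)^{2} \cdot 3 = 4^{2} \cdot 3 = 16 \cdot 3 = 48$)
$j{\left(V \right)} = 3 + \frac{4 V}{7}$ ($j{\left(V \right)} = 3 - \frac{\left(-4\right) V}{7} = 3 + \frac{4 V}{7}$)
$j{\left(5 \right)} 24 + M{\left(1,-3 \right)} = \left(3 + \frac{4}{7} \cdot 5\right) 24 + 48 = \left(3 + \frac{20}{7}\right) 24 + 48 = \frac{41}{7} \cdot 24 + 48 = \frac{984}{7} + 48 = \frac{1320}{7}$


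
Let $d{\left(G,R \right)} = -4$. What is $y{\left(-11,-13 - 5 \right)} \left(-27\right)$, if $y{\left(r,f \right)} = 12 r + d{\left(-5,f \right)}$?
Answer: $3672$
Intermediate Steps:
$y{\left(r,f \right)} = -4 + 12 r$ ($y{\left(r,f \right)} = 12 r - 4 = -4 + 12 r$)
$y{\left(-11,-13 - 5 \right)} \left(-27\right) = \left(-4 + 12 \left(-11\right)\right) \left(-27\right) = \left(-4 - 132\right) \left(-27\right) = \left(-136\right) \left(-27\right) = 3672$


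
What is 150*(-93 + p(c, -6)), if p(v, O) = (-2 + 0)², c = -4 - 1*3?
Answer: -13350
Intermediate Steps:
c = -7 (c = -4 - 3 = -7)
p(v, O) = 4 (p(v, O) = (-2)² = 4)
150*(-93 + p(c, -6)) = 150*(-93 + 4) = 150*(-89) = -13350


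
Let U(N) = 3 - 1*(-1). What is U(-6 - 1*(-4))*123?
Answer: 492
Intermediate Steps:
U(N) = 4 (U(N) = 3 + 1 = 4)
U(-6 - 1*(-4))*123 = 4*123 = 492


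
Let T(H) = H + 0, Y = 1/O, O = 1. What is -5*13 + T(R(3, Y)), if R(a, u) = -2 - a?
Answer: -70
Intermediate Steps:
Y = 1 (Y = 1/1 = 1)
T(H) = H
-5*13 + T(R(3, Y)) = -5*13 + (-2 - 1*3) = -65 + (-2 - 3) = -65 - 5 = -70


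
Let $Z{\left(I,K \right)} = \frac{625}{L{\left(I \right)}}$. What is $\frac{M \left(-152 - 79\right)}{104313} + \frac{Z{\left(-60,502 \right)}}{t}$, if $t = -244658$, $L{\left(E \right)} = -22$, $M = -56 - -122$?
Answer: $- \frac{2484728287}{17014006636} \approx -0.14604$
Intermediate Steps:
$M = 66$ ($M = -56 + 122 = 66$)
$Z{\left(I,K \right)} = - \frac{625}{22}$ ($Z{\left(I,K \right)} = \frac{625}{-22} = 625 \left(- \frac{1}{22}\right) = - \frac{625}{22}$)
$\frac{M \left(-152 - 79\right)}{104313} + \frac{Z{\left(-60,502 \right)}}{t} = \frac{66 \left(-152 - 79\right)}{104313} - \frac{625}{22 \left(-244658\right)} = 66 \left(-231\right) \frac{1}{104313} - - \frac{625}{5382476} = \left(-15246\right) \frac{1}{104313} + \frac{625}{5382476} = - \frac{462}{3161} + \frac{625}{5382476} = - \frac{2484728287}{17014006636}$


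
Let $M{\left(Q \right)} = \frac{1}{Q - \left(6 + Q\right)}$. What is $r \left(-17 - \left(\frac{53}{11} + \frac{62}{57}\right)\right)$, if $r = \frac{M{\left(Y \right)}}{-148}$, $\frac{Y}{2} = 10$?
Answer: $- \frac{7181}{278388} \approx -0.025795$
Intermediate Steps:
$Y = 20$ ($Y = 2 \cdot 10 = 20$)
$M{\left(Q \right)} = - \frac{1}{6}$ ($M{\left(Q \right)} = \frac{1}{-6} = - \frac{1}{6}$)
$r = \frac{1}{888}$ ($r = - \frac{1}{6 \left(-148\right)} = \left(- \frac{1}{6}\right) \left(- \frac{1}{148}\right) = \frac{1}{888} \approx 0.0011261$)
$r \left(-17 - \left(\frac{53}{11} + \frac{62}{57}\right)\right) = \frac{-17 - \left(\frac{53}{11} + \frac{62}{57}\right)}{888} = \frac{-17 - \frac{3703}{627}}{888} = \frac{1}{888} \left(- \frac{14362}{627}\right) = - \frac{7181}{278388}$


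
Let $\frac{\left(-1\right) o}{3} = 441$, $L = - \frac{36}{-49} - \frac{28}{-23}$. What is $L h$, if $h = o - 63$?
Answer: $- \frac{435600}{161} \approx -2705.6$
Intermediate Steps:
$L = \frac{2200}{1127}$ ($L = \left(-36\right) \left(- \frac{1}{49}\right) - - \frac{28}{23} = \frac{36}{49} + \frac{28}{23} = \frac{2200}{1127} \approx 1.9521$)
$o = -1323$ ($o = \left(-3\right) 441 = -1323$)
$h = -1386$ ($h = -1323 - 63 = -1386$)
$L h = \frac{2200}{1127} \left(-1386\right) = - \frac{435600}{161}$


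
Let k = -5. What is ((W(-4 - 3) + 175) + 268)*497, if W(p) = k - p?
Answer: 221165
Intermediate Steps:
W(p) = -5 - p
((W(-4 - 3) + 175) + 268)*497 = (((-5 - (-4 - 3)) + 175) + 268)*497 = (((-5 - 1*(-7)) + 175) + 268)*497 = (((-5 + 7) + 175) + 268)*497 = ((2 + 175) + 268)*497 = (177 + 268)*497 = 445*497 = 221165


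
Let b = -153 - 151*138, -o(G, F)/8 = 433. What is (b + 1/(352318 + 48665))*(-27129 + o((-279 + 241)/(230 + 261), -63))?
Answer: 257502325812136/400983 ≈ 6.4218e+8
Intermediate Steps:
o(G, F) = -3464 (o(G, F) = -8*433 = -3464)
b = -20991 (b = -153 - 20838 = -20991)
(b + 1/(352318 + 48665))*(-27129 + o((-279 + 241)/(230 + 261), -63)) = (-20991 + 1/(352318 + 48665))*(-27129 - 3464) = (-20991 + 1/400983)*(-30593) = -8417034152/400983*(-30593) = 257502325812136/400983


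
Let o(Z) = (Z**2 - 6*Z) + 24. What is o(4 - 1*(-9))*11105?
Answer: 1277075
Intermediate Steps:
o(Z) = 24 + Z**2 - 6*Z
o(4 - 1*(-9))*11105 = (24 + (4 - 1*(-9))**2 - 6*(4 - 1*(-9)))*11105 = (24 + (4 + 9)**2 - 6*(4 + 9))*11105 = (24 + 13**2 - 6*13)*11105 = (24 + 169 - 78)*11105 = 115*11105 = 1277075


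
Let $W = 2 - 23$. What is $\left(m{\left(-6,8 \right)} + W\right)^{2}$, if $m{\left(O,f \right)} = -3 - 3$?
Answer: $729$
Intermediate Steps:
$m{\left(O,f \right)} = -6$
$W = -21$
$\left(m{\left(-6,8 \right)} + W\right)^{2} = \left(-6 - 21\right)^{2} = \left(-27\right)^{2} = 729$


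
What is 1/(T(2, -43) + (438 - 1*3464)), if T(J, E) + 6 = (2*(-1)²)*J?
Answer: -1/3028 ≈ -0.00033025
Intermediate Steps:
T(J, E) = -6 + 2*J (T(J, E) = -6 + (2*(-1)²)*J = -6 + (2*1)*J = -6 + 2*J)
1/(T(2, -43) + (438 - 1*3464)) = 1/((-6 + 2*2) + (438 - 1*3464)) = 1/((-6 + 4) + (438 - 3464)) = 1/(-2 - 3026) = 1/(-3028) = -1/3028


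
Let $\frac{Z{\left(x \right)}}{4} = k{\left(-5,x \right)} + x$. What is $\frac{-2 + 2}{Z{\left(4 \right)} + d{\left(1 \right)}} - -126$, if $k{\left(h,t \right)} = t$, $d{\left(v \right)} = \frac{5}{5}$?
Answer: $126$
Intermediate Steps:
$d{\left(v \right)} = 1$ ($d{\left(v \right)} = 5 \cdot \frac{1}{5} = 1$)
$Z{\left(x \right)} = 8 x$ ($Z{\left(x \right)} = 4 \left(x + x\right) = 4 \cdot 2 x = 8 x$)
$\frac{-2 + 2}{Z{\left(4 \right)} + d{\left(1 \right)}} - -126 = \frac{-2 + 2}{8 \cdot 4 + 1} - -126 = \frac{0}{32 + 1} + 126 = \frac{0}{33} + 126 = 0 \cdot \frac{1}{33} + 126 = 0 + 126 = 126$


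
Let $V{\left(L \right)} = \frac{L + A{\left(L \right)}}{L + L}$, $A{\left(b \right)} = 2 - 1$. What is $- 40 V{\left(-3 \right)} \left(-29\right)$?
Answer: $\frac{1160}{3} \approx 386.67$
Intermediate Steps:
$A{\left(b \right)} = 1$ ($A{\left(b \right)} = 2 - 1 = 1$)
$V{\left(L \right)} = \frac{1 + L}{2 L}$ ($V{\left(L \right)} = \frac{L + 1}{L + L} = \frac{1 + L}{2 L}$)
$- 40 V{\left(-3 \right)} \left(-29\right) = - 40 \frac{1 - 3}{2 \left(-3\right)} \left(-29\right) = - 40 \cdot \frac{1}{2} \left(- \frac{1}{3}\right) \left(-2\right) \left(-29\right) = \left(-40\right) \frac{1}{3} \left(-29\right) = \left(- \frac{40}{3}\right) \left(-29\right) = \frac{1160}{3}$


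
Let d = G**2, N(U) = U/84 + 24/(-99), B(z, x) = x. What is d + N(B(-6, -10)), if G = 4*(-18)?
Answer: 2394841/462 ≈ 5183.6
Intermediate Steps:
G = -72
N(U) = -8/33 + U/84 (N(U) = U*(1/84) + 24*(-1/99) = U/84 - 8/33 = -8/33 + U/84)
d = 5184 (d = (-72)**2 = 5184)
d + N(B(-6, -10)) = 5184 + (-8/33 + (1/84)*(-10)) = 5184 + (-8/33 - 5/42) = 5184 - 167/462 = 2394841/462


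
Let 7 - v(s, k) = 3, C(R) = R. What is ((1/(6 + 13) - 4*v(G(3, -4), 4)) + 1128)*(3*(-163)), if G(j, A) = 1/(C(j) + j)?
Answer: -10332081/19 ≈ -5.4379e+5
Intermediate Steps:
G(j, A) = 1/(2*j) (G(j, A) = 1/(j + j) = 1/(2*j))
v(s, k) = 4 (v(s, k) = 7 - 1*3 = 7 - 3 = 4)
((1/(6 + 13) - 4*v(G(3, -4), 4)) + 1128)*(3*(-163)) = ((1/(6 + 13) - 4*4) + 1128)*(3*(-163)) = ((1/19 - 16) + 1128)*(-489) = (-303/19 + 1128)*(-489) = (21129/19)*(-489) = -10332081/19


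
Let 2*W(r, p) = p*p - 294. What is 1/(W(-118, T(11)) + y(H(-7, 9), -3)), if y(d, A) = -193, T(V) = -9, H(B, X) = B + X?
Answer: -2/599 ≈ -0.0033389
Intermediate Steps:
W(r, p) = -147 + p**2/2 (W(r, p) = (p*p - 294)/2 = (p**2 - 294)/2 = (-294 + p**2)/2 = -147 + p**2/2)
1/(W(-118, T(11)) + y(H(-7, 9), -3)) = 1/((-147 + (1/2)*(-9)**2) - 193) = 1/((-147 + (1/2)*81) - 193) = 1/((-147 + 81/2) - 193) = 1/(-213/2 - 193) = 1/(-599/2) = -2/599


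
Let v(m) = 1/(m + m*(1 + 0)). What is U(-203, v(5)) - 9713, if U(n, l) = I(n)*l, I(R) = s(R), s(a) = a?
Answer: -97333/10 ≈ -9733.3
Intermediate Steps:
v(m) = 1/(2*m) (v(m) = 1/(m + m*1) = 1/(m + m) = 1/(2*m))
I(R) = R
U(n, l) = l*n (U(n, l) = n*l = l*n)
U(-203, v(5)) - 9713 = ((½)/5)*(-203) - 9713 = ((½)*(⅕))*(-203) - 9713 = (⅒)*(-203) - 9713 = -203/10 - 9713 = -97333/10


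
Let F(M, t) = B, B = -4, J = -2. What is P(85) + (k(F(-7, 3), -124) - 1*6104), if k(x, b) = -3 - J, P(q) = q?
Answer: -6020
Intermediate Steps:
F(M, t) = -4
k(x, b) = -1 (k(x, b) = -3 - 1*(-2) = -3 + 2 = -1)
P(85) + (k(F(-7, 3), -124) - 1*6104) = 85 + (-1 - 1*6104) = 85 + (-1 - 6104) = 85 - 6105 = -6020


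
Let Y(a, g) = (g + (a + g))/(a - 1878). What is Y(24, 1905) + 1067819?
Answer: 109985144/103 ≈ 1.0678e+6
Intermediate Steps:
Y(a, g) = (a + 2*g)/(-1878 + a)
Y(24, 1905) + 1067819 = (24 + 2*1905)/(-1878 + 24) + 1067819 = (24 + 3810)/(-1854) + 1067819 = -1/1854*3834 + 1067819 = -213/103 + 1067819 = 109985144/103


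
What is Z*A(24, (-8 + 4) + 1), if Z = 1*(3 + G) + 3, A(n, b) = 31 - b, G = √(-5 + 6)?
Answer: 238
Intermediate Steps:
G = 1 (G = √1 = 1)
Z = 7 (Z = 1*(3 + 1) + 3 = 1*4 + 3 = 4 + 3 = 7)
Z*A(24, (-8 + 4) + 1) = 7*(31 - ((-8 + 4) + 1)) = 7*(31 - (-4 + 1)) = 7*(31 - 1*(-3)) = 7*(31 + 3) = 7*34 = 238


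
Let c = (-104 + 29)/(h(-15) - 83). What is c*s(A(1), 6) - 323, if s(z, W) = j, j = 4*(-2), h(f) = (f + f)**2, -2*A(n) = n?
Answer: -263291/817 ≈ -322.27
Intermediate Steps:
A(n) = -n/2
h(f) = 4*f**2 (h(f) = (2*f)**2 = 4*f**2)
j = -8
s(z, W) = -8
c = -75/817 (c = (-104 + 29)/(4*(-15)**2 - 83) = -75/(4*225 - 83) = -75/(900 - 83) = -75/817 ≈ -0.091799)
c*s(A(1), 6) - 323 = -75/817*(-8) - 323 = 600/817 - 323 = -263291/817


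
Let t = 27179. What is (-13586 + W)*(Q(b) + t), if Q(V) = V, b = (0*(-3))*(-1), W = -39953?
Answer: -1455136481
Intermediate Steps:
b = 0 (b = 0*(-1) = 0)
(-13586 + W)*(Q(b) + t) = (-13586 - 39953)*(0 + 27179) = -53539*27179 = -1455136481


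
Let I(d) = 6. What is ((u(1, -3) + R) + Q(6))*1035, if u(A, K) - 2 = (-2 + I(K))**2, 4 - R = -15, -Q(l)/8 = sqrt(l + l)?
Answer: 38295 - 16560*sqrt(3) ≈ 9612.2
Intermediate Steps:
Q(l) = -8*sqrt(2)*sqrt(l) (Q(l) = -8*sqrt(l + l) = -8*sqrt(2)*sqrt(l))
R = 19 (R = 4 - 1*(-15) = 4 + 15 = 19)
u(A, K) = 18 (u(A, K) = 2 + (-2 + 6)**2 = 2 + 4**2 = 2 + 16 = 18)
((u(1, -3) + R) + Q(6))*1035 = ((18 + 19) - 8*sqrt(2)*sqrt(6))*1035 = (37 - 16*sqrt(3))*1035 = 38295 - 16560*sqrt(3)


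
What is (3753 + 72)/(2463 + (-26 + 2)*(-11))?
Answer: 425/303 ≈ 1.4026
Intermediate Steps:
(3753 + 72)/(2463 + (-26 + 2)*(-11)) = 3825/(2463 - 24*(-11)) = 3825/(2463 + 264) = 3825/2727 = 3825*(1/2727) = 425/303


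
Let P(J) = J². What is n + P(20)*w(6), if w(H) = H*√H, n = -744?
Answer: -744 + 2400*√6 ≈ 5134.8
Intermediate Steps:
w(H) = H^(3/2)
n + P(20)*w(6) = -744 + 20²*6^(3/2) = -744 + 400*(6*√6) = -744 + 2400*√6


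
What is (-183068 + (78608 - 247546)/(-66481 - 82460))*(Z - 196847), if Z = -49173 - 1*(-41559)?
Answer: 5574866758905050/148941 ≈ 3.7430e+10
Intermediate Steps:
Z = -7614 (Z = -49173 + 41559 = -7614)
(-183068 + (78608 - 247546)/(-66481 - 82460))*(Z - 196847) = (-183068 + (78608 - 247546)/(-66481 - 82460))*(-7614 - 196847) = (-183068 - 168938/(-148941))*(-204461) = (-183068 - 168938*(-1/148941))*(-204461) = (-183068 + 168938/148941)*(-204461) = -27266162050/148941*(-204461) = 5574866758905050/148941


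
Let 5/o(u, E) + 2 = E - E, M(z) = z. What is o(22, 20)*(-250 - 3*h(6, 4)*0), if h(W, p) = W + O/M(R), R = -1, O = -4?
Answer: 625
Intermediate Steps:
h(W, p) = 4 + W (h(W, p) = W - 4/(-1) = W - 4*(-1) = W + 4 = 4 + W)
o(u, E) = -5/2 (o(u, E) = 5/(-2 + (E - E)) = 5/(-2 + 0) = 5/(-2) = 5*(-1/2) = -5/2)
o(22, 20)*(-250 - 3*h(6, 4)*0) = -5*(-250 - 3*(4 + 6)*0)/2 = -5*(-250 - 3*10*0)/2 = -5*(-250 - 30*0)/2 = -5*(-250 + 0)/2 = -5/2*(-250) = 625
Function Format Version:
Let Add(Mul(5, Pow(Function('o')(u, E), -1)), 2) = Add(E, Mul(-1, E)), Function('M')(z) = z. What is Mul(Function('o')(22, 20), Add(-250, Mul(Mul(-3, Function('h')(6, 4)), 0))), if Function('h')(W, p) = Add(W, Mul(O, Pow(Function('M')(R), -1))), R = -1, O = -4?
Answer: 625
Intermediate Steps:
Function('h')(W, p) = Add(4, W) (Function('h')(W, p) = Add(W, Mul(-4, Pow(-1, -1))) = Add(W, Mul(-4, -1)) = Add(W, 4) = Add(4, W))
Function('o')(u, E) = Rational(-5, 2) (Function('o')(u, E) = Mul(5, Pow(Add(-2, Add(E, Mul(-1, E))), -1)) = Mul(5, Pow(Add(-2, 0), -1)) = Mul(5, Pow(-2, -1)) = Mul(5, Rational(-1, 2)) = Rational(-5, 2))
Mul(Function('o')(22, 20), Add(-250, Mul(Mul(-3, Function('h')(6, 4)), 0))) = Mul(Rational(-5, 2), Add(-250, Mul(Mul(-3, Add(4, 6)), 0))) = Mul(Rational(-5, 2), Add(-250, Mul(Mul(-3, 10), 0))) = Mul(Rational(-5, 2), Add(-250, Mul(-30, 0))) = Mul(Rational(-5, 2), Add(-250, 0)) = Mul(Rational(-5, 2), -250) = 625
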